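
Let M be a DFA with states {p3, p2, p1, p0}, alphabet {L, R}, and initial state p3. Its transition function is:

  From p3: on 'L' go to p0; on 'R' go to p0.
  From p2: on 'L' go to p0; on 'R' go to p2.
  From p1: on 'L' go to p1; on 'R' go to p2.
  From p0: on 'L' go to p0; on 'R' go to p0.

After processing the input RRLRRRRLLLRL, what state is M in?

Trace: p3 -R-> p0 -R-> p0 -L-> p0 -R-> p0 -R-> p0 -R-> p0 -R-> p0 -L-> p0 -L-> p0 -L-> p0 -R-> p0 -L-> p0

p0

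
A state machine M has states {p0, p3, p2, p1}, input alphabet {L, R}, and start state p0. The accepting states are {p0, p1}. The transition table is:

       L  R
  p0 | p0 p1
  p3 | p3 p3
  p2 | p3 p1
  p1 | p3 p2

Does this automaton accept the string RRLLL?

Trace: p0 -R-> p1 -R-> p2 -L-> p3 -L-> p3 -L-> p3
End state p3 is not accepting.

No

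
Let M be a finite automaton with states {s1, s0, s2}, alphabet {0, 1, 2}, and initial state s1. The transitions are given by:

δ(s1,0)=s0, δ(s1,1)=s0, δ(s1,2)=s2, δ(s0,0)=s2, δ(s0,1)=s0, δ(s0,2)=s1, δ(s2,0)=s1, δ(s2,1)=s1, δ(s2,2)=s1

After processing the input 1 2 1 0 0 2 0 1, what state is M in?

s0

s1 → s0 → s1 → s0 → s2 → s1 → s2 → s1 → s0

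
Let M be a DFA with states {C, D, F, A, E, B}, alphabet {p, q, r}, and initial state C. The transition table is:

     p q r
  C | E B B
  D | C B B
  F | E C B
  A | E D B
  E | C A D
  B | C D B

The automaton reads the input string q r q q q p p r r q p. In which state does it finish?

C

C → B → B → D → B → D → C → E → D → B → D → C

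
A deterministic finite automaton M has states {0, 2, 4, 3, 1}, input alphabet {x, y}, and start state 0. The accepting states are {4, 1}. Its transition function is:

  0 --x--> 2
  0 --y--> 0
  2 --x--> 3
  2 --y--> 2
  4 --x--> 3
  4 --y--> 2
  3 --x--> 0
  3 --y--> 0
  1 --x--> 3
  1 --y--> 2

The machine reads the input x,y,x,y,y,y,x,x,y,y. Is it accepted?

No

0 → 2 → 2 → 3 → 0 → 0 → 0 → 2 → 3 → 0 → 0
End state 0 is not accepting.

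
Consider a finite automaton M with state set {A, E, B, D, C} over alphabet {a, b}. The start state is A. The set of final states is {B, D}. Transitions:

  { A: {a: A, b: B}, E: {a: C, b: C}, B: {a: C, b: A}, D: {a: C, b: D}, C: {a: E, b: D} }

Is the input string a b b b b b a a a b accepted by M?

start at A
read 'a': A → A
read 'b': A → B
read 'b': B → A
read 'b': A → B
read 'b': B → A
read 'b': A → B
read 'a': B → C
read 'a': C → E
read 'a': E → C
read 'b': C → D
End state D is accepting.

Yes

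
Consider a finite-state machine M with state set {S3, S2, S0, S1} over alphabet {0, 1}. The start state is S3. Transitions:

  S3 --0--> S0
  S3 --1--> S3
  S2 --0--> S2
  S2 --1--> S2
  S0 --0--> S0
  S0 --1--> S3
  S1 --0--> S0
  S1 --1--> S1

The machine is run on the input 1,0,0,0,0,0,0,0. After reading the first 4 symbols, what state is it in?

S0

S3 → S3 → S0 → S0 → S0
After 4 symbols: S0.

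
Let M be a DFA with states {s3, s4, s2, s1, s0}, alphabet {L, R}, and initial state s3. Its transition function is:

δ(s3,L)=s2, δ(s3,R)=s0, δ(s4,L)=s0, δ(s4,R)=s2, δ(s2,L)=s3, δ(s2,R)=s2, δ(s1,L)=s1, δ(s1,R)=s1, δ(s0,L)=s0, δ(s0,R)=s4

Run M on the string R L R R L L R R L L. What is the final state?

Trace: s3 -R-> s0 -L-> s0 -R-> s4 -R-> s2 -L-> s3 -L-> s2 -R-> s2 -R-> s2 -L-> s3 -L-> s2

s2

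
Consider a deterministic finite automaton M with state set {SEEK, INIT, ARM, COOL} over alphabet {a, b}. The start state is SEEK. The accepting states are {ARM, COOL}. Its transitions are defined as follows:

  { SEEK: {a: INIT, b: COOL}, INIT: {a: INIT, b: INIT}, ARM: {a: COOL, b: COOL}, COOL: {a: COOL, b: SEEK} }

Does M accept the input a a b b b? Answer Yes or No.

SEEK → INIT → INIT → INIT → INIT → INIT
End state INIT is not accepting.

No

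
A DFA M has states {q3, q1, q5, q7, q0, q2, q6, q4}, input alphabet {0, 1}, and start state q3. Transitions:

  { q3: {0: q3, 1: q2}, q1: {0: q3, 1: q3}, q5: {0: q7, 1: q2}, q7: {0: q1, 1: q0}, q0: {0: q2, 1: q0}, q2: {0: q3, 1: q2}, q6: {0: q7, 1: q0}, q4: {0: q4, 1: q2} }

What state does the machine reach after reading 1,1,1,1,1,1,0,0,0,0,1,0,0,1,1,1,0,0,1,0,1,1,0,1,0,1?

start at q3
read '1': q3 → q2
read '1': q2 → q2
read '1': q2 → q2
read '1': q2 → q2
read '1': q2 → q2
read '1': q2 → q2
read '0': q2 → q3
read '0': q3 → q3
read '0': q3 → q3
read '0': q3 → q3
read '1': q3 → q2
read '0': q2 → q3
read '0': q3 → q3
read '1': q3 → q2
read '1': q2 → q2
read '1': q2 → q2
read '0': q2 → q3
read '0': q3 → q3
read '1': q3 → q2
read '0': q2 → q3
read '1': q3 → q2
read '1': q2 → q2
read '0': q2 → q3
read '1': q3 → q2
read '0': q2 → q3
read '1': q3 → q2

q2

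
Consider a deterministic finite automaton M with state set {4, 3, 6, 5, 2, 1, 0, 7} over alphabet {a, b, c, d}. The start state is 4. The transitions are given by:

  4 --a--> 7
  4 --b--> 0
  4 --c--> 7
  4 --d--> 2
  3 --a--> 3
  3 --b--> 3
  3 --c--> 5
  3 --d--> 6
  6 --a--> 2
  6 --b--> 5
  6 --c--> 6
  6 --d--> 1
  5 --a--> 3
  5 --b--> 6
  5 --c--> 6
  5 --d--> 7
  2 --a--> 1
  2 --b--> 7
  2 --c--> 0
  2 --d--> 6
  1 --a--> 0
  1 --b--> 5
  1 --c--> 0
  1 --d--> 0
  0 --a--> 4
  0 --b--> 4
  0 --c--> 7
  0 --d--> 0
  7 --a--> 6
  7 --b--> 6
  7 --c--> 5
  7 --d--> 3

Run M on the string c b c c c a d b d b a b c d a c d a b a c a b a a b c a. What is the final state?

start at 4
read 'c': 4 → 7
read 'b': 7 → 6
read 'c': 6 → 6
read 'c': 6 → 6
read 'c': 6 → 6
read 'a': 6 → 2
read 'd': 2 → 6
read 'b': 6 → 5
read 'd': 5 → 7
read 'b': 7 → 6
read 'a': 6 → 2
read 'b': 2 → 7
read 'c': 7 → 5
read 'd': 5 → 7
read 'a': 7 → 6
read 'c': 6 → 6
read 'd': 6 → 1
read 'a': 1 → 0
read 'b': 0 → 4
read 'a': 4 → 7
read 'c': 7 → 5
read 'a': 5 → 3
read 'b': 3 → 3
read 'a': 3 → 3
read 'a': 3 → 3
read 'b': 3 → 3
read 'c': 3 → 5
read 'a': 5 → 3

3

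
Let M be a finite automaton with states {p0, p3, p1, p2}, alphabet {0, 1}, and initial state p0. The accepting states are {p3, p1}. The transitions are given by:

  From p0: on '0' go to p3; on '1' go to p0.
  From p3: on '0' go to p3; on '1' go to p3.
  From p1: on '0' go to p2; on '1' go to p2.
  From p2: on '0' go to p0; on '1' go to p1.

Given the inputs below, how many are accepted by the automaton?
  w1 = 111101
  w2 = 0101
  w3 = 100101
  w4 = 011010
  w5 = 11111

4

w1:
  start at p0
  read '1': p0 → p0
  read '1': p0 → p0
  read '1': p0 → p0
  read '1': p0 → p0
  read '0': p0 → p3
  read '1': p3 → p3
  end p3, accepted
w2:
  start at p0
  read '0': p0 → p3
  read '1': p3 → p3
  read '0': p3 → p3
  read '1': p3 → p3
  end p3, accepted
w3:
  start at p0
  read '1': p0 → p0
  read '0': p0 → p3
  read '0': p3 → p3
  read '1': p3 → p3
  read '0': p3 → p3
  read '1': p3 → p3
  end p3, accepted
w4:
  start at p0
  read '0': p0 → p3
  read '1': p3 → p3
  read '1': p3 → p3
  read '0': p3 → p3
  read '1': p3 → p3
  read '0': p3 → p3
  end p3, accepted
w5:
  start at p0
  read '1': p0 → p0
  read '1': p0 → p0
  read '1': p0 → p0
  read '1': p0 → p0
  read '1': p0 → p0
  end p0, rejected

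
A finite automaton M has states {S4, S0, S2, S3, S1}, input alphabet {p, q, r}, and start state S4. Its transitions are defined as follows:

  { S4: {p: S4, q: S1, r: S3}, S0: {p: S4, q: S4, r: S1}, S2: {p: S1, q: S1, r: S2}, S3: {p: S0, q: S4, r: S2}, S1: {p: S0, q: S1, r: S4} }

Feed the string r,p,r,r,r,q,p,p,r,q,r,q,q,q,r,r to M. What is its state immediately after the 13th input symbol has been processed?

S1

Trace: S4 -r-> S3 -p-> S0 -r-> S1 -r-> S4 -r-> S3 -q-> S4 -p-> S4 -p-> S4 -r-> S3 -q-> S4 -r-> S3 -q-> S4 -q-> S1
After 13 symbols: S1.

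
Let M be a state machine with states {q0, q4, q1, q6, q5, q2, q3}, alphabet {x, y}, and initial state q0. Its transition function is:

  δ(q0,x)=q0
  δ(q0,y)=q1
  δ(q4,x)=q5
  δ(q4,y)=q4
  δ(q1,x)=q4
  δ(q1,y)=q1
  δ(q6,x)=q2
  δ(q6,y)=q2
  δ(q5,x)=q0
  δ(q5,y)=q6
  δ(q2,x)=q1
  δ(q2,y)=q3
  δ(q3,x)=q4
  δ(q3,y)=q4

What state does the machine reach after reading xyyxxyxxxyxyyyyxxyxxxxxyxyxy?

Trace: q0 -x-> q0 -y-> q1 -y-> q1 -x-> q4 -x-> q5 -y-> q6 -x-> q2 -x-> q1 -x-> q4 -y-> q4 -x-> q5 -y-> q6 -y-> q2 -y-> q3 -y-> q4 -x-> q5 -x-> q0 -y-> q1 -x-> q4 -x-> q5 -x-> q0 -x-> q0 -x-> q0 -y-> q1 -x-> q4 -y-> q4 -x-> q5 -y-> q6

q6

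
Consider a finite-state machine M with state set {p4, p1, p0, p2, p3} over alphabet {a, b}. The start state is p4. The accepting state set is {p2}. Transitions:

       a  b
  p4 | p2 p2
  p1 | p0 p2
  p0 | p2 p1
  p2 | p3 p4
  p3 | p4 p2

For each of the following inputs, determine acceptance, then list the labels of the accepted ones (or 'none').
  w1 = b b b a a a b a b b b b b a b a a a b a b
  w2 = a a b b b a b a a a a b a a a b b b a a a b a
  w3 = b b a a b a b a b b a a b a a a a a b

w1: p4 → p2 → p4 → p2 → p3 → p4 → p2 → p4 → p2 → p4 → p2 → p4 → p2 → p4 → p2 → p4 → p2 → p3 → p4 → p2 → p3 → p2  → end p2, accepted
w2: p4 → p2 → p3 → p2 → p4 → p2 → p3 → p2 → p3 → p4 → p2 → p3 → p2 → p3 → p4 → p2 → p4 → p2 → p4 → p2 → p3 → p4 → p2 → p3  → end p3, rejected
w3: p4 → p2 → p4 → p2 → p3 → p2 → p3 → p2 → p3 → p2 → p4 → p2 → p3 → p2 → p3 → p4 → p2 → p3 → p4 → p2  → end p2, accepted

w1, w3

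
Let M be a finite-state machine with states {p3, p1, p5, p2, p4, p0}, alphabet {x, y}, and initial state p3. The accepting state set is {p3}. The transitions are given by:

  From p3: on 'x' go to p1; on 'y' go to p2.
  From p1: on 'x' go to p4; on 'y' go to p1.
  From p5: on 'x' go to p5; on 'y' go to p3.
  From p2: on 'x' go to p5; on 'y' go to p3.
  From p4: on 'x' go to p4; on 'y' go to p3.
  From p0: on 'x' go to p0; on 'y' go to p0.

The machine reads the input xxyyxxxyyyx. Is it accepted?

Trace: p3 -x-> p1 -x-> p4 -y-> p3 -y-> p2 -x-> p5 -x-> p5 -x-> p5 -y-> p3 -y-> p2 -y-> p3 -x-> p1
End state p1 is not accepting.

No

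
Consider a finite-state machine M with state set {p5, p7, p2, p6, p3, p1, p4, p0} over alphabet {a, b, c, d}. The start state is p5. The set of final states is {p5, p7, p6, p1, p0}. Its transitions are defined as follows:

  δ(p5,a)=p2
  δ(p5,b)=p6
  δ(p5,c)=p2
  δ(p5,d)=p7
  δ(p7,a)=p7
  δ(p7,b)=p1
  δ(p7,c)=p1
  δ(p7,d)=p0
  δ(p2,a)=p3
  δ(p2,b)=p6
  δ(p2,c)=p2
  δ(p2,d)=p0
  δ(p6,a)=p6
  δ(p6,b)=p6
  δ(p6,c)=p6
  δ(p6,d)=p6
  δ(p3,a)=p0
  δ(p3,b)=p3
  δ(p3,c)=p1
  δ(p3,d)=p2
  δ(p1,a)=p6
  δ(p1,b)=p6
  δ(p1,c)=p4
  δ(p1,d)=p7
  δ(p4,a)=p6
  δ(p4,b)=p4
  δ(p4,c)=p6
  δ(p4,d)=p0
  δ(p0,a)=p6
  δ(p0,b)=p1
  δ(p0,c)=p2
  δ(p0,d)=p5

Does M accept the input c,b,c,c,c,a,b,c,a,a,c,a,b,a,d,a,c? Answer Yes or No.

Yes

Trace: p5 -c-> p2 -b-> p6 -c-> p6 -c-> p6 -c-> p6 -a-> p6 -b-> p6 -c-> p6 -a-> p6 -a-> p6 -c-> p6 -a-> p6 -b-> p6 -a-> p6 -d-> p6 -a-> p6 -c-> p6
End state p6 is accepting.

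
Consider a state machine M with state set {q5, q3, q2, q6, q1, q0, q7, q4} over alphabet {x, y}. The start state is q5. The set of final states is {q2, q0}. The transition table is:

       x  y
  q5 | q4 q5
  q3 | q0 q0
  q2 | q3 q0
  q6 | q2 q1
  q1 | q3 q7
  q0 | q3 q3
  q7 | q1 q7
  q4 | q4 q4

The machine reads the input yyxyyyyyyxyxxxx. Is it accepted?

No

Trace: q5 -y-> q5 -y-> q5 -x-> q4 -y-> q4 -y-> q4 -y-> q4 -y-> q4 -y-> q4 -y-> q4 -x-> q4 -y-> q4 -x-> q4 -x-> q4 -x-> q4 -x-> q4
End state q4 is not accepting.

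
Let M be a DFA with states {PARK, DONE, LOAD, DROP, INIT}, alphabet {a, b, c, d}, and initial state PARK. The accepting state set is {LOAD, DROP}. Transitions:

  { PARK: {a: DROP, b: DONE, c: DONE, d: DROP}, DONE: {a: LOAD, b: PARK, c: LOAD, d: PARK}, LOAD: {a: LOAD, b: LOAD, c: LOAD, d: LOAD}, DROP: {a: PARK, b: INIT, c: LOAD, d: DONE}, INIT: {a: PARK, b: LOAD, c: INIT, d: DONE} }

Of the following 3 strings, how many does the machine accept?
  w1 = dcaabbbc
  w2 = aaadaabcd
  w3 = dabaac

w1: Trace: PARK -d-> DROP -c-> LOAD -a-> LOAD -a-> LOAD -b-> LOAD -b-> LOAD -b-> LOAD -c-> LOAD  → end LOAD, accepted
w2: Trace: PARK -a-> DROP -a-> PARK -a-> DROP -d-> DONE -a-> LOAD -a-> LOAD -b-> LOAD -c-> LOAD -d-> LOAD  → end LOAD, accepted
w3: Trace: PARK -d-> DROP -a-> PARK -b-> DONE -a-> LOAD -a-> LOAD -c-> LOAD  → end LOAD, accepted

3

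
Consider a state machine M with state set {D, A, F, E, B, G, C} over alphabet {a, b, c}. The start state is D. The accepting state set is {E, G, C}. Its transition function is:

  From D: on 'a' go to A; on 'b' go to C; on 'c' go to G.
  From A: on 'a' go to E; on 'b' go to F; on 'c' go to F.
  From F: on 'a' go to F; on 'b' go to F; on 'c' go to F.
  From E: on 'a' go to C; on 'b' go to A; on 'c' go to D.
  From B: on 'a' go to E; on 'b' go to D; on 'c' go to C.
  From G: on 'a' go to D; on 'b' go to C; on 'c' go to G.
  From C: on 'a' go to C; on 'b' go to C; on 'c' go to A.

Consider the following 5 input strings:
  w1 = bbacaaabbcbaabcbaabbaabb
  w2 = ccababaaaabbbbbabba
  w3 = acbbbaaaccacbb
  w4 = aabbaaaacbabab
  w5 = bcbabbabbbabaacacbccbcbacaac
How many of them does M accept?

w1:
  start at D
  read 'b': D → C
  read 'b': C → C
  read 'a': C → C
  read 'c': C → A
  read 'a': A → E
  read 'a': E → C
  read 'a': C → C
  read 'b': C → C
  read 'b': C → C
  read 'c': C → A
  read 'b': A → F
  read 'a': F → F
  read 'a': F → F
  read 'b': F → F
  read 'c': F → F
  read 'b': F → F
  read 'a': F → F
  read 'a': F → F
  read 'b': F → F
  read 'b': F → F
  read 'a': F → F
  read 'a': F → F
  read 'b': F → F
  read 'b': F → F
  end F, rejected
w2:
  start at D
  read 'c': D → G
  read 'c': G → G
  read 'a': G → D
  read 'b': D → C
  read 'a': C → C
  read 'b': C → C
  read 'a': C → C
  read 'a': C → C
  read 'a': C → C
  read 'a': C → C
  read 'b': C → C
  read 'b': C → C
  read 'b': C → C
  read 'b': C → C
  read 'b': C → C
  read 'a': C → C
  read 'b': C → C
  read 'b': C → C
  read 'a': C → C
  end C, accepted
w3:
  start at D
  read 'a': D → A
  read 'c': A → F
  read 'b': F → F
  read 'b': F → F
  read 'b': F → F
  read 'a': F → F
  read 'a': F → F
  read 'a': F → F
  read 'c': F → F
  read 'c': F → F
  read 'a': F → F
  read 'c': F → F
  read 'b': F → F
  read 'b': F → F
  end F, rejected
w4:
  start at D
  read 'a': D → A
  read 'a': A → E
  read 'b': E → A
  read 'b': A → F
  read 'a': F → F
  read 'a': F → F
  read 'a': F → F
  read 'a': F → F
  read 'c': F → F
  read 'b': F → F
  read 'a': F → F
  read 'b': F → F
  read 'a': F → F
  read 'b': F → F
  end F, rejected
w5:
  start at D
  read 'b': D → C
  read 'c': C → A
  read 'b': A → F
  read 'a': F → F
  read 'b': F → F
  read 'b': F → F
  read 'a': F → F
  read 'b': F → F
  read 'b': F → F
  read 'b': F → F
  read 'a': F → F
  read 'b': F → F
  read 'a': F → F
  read 'a': F → F
  read 'c': F → F
  read 'a': F → F
  read 'c': F → F
  read 'b': F → F
  read 'c': F → F
  read 'c': F → F
  read 'b': F → F
  read 'c': F → F
  read 'b': F → F
  read 'a': F → F
  read 'c': F → F
  read 'a': F → F
  read 'a': F → F
  read 'c': F → F
  end F, rejected

1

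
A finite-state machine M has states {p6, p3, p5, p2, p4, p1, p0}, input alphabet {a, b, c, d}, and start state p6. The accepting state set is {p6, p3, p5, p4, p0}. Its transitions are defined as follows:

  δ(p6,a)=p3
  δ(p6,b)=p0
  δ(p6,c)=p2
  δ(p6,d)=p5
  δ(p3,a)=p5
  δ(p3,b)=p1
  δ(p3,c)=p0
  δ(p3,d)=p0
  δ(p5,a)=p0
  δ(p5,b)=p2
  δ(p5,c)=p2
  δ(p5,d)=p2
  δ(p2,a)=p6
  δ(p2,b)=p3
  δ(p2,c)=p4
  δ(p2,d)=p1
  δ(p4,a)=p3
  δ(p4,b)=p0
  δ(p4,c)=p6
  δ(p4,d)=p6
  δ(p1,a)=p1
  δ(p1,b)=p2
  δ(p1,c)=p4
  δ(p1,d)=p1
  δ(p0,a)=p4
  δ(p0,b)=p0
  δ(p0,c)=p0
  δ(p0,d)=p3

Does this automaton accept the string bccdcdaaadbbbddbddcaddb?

No

start at p6
read 'b': p6 → p0
read 'c': p0 → p0
read 'c': p0 → p0
read 'd': p0 → p3
read 'c': p3 → p0
read 'd': p0 → p3
read 'a': p3 → p5
read 'a': p5 → p0
read 'a': p0 → p4
read 'd': p4 → p6
read 'b': p6 → p0
read 'b': p0 → p0
read 'b': p0 → p0
read 'd': p0 → p3
read 'd': p3 → p0
read 'b': p0 → p0
read 'd': p0 → p3
read 'd': p3 → p0
read 'c': p0 → p0
read 'a': p0 → p4
read 'd': p4 → p6
read 'd': p6 → p5
read 'b': p5 → p2
End state p2 is not accepting.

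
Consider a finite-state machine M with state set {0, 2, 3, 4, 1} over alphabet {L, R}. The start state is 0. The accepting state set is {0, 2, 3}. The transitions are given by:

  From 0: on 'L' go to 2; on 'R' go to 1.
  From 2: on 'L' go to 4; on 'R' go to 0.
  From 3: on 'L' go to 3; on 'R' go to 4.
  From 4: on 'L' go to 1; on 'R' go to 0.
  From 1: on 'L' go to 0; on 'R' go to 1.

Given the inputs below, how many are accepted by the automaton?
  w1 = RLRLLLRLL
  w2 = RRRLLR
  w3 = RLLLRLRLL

w1:
  start at 0
  read 'R': 0 → 1
  read 'L': 1 → 0
  read 'R': 0 → 1
  read 'L': 1 → 0
  read 'L': 0 → 2
  read 'L': 2 → 4
  read 'R': 4 → 0
  read 'L': 0 → 2
  read 'L': 2 → 4
  end 4, rejected
w2:
  start at 0
  read 'R': 0 → 1
  read 'R': 1 → 1
  read 'R': 1 → 1
  read 'L': 1 → 0
  read 'L': 0 → 2
  read 'R': 2 → 0
  end 0, accepted
w3:
  start at 0
  read 'R': 0 → 1
  read 'L': 1 → 0
  read 'L': 0 → 2
  read 'L': 2 → 4
  read 'R': 4 → 0
  read 'L': 0 → 2
  read 'R': 2 → 0
  read 'L': 0 → 2
  read 'L': 2 → 4
  end 4, rejected

1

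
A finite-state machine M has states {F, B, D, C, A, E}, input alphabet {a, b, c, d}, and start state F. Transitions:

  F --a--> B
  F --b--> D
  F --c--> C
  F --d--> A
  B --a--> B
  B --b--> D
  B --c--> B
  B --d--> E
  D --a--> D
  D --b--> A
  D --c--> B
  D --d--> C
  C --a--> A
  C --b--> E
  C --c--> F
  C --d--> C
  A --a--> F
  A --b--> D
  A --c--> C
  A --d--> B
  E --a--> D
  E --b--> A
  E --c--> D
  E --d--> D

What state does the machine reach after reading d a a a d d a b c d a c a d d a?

Trace: F -d-> A -a-> F -a-> B -a-> B -d-> E -d-> D -a-> D -b-> A -c-> C -d-> C -a-> A -c-> C -a-> A -d-> B -d-> E -a-> D

D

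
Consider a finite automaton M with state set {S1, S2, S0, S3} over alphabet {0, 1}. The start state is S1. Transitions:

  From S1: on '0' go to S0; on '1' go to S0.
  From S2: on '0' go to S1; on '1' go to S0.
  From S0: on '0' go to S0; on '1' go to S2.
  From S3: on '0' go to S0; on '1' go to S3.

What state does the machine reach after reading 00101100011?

start at S1
read '0': S1 → S0
read '0': S0 → S0
read '1': S0 → S2
read '0': S2 → S1
read '1': S1 → S0
read '1': S0 → S2
read '0': S2 → S1
read '0': S1 → S0
read '0': S0 → S0
read '1': S0 → S2
read '1': S2 → S0

S0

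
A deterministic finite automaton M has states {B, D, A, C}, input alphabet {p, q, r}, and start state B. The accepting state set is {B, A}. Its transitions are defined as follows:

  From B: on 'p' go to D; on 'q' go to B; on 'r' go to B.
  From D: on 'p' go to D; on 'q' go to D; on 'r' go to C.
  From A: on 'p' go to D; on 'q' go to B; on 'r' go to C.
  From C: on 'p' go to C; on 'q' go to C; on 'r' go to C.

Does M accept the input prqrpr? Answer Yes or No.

No

Trace: B -p-> D -r-> C -q-> C -r-> C -p-> C -r-> C
End state C is not accepting.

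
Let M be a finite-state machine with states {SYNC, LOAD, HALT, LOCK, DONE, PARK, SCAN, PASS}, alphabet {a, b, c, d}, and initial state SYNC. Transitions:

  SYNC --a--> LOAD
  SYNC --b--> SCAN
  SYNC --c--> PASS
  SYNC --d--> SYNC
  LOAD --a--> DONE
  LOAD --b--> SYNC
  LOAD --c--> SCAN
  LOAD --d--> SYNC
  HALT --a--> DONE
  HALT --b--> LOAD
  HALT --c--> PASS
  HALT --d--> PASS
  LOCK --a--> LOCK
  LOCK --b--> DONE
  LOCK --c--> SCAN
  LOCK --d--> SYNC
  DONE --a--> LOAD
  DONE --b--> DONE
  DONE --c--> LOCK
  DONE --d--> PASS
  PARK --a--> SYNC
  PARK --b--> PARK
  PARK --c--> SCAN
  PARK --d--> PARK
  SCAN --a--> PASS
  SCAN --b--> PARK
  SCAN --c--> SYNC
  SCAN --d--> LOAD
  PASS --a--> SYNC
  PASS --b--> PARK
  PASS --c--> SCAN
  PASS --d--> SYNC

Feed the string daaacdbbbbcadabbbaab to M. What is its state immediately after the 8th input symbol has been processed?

SCAN

Trace: SYNC -d-> SYNC -a-> LOAD -a-> DONE -a-> LOAD -c-> SCAN -d-> LOAD -b-> SYNC -b-> SCAN
After 8 symbols: SCAN.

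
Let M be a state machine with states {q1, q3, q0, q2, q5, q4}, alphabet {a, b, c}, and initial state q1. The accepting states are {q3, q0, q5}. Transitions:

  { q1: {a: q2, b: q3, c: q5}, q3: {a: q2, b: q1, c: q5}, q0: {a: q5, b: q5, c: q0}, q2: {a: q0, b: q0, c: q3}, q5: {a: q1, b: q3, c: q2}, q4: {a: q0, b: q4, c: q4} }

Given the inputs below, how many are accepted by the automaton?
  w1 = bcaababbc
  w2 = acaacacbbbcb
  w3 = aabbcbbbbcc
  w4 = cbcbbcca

w1:
  start at q1
  read 'b': q1 → q3
  read 'c': q3 → q5
  read 'a': q5 → q1
  read 'a': q1 → q2
  read 'b': q2 → q0
  read 'a': q0 → q5
  read 'b': q5 → q3
  read 'b': q3 → q1
  read 'c': q1 → q5
  end q5, accepted
w2:
  start at q1
  read 'a': q1 → q2
  read 'c': q2 → q3
  read 'a': q3 → q2
  read 'a': q2 → q0
  read 'c': q0 → q0
  read 'a': q0 → q5
  read 'c': q5 → q2
  read 'b': q2 → q0
  read 'b': q0 → q5
  read 'b': q5 → q3
  read 'c': q3 → q5
  read 'b': q5 → q3
  end q3, accepted
w3:
  start at q1
  read 'a': q1 → q2
  read 'a': q2 → q0
  read 'b': q0 → q5
  read 'b': q5 → q3
  read 'c': q3 → q5
  read 'b': q5 → q3
  read 'b': q3 → q1
  read 'b': q1 → q3
  read 'b': q3 → q1
  read 'c': q1 → q5
  read 'c': q5 → q2
  end q2, rejected
w4:
  start at q1
  read 'c': q1 → q5
  read 'b': q5 → q3
  read 'c': q3 → q5
  read 'b': q5 → q3
  read 'b': q3 → q1
  read 'c': q1 → q5
  read 'c': q5 → q2
  read 'a': q2 → q0
  end q0, accepted

3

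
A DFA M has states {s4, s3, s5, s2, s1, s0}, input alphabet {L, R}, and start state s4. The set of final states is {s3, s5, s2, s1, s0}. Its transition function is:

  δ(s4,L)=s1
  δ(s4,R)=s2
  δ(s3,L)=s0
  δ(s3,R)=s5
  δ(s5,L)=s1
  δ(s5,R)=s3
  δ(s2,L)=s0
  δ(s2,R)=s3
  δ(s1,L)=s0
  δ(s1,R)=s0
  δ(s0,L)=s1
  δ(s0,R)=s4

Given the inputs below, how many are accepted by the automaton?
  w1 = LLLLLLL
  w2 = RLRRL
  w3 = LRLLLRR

2

w1:
  start at s4
  read 'L': s4 → s1
  read 'L': s1 → s0
  read 'L': s0 → s1
  read 'L': s1 → s0
  read 'L': s0 → s1
  read 'L': s1 → s0
  read 'L': s0 → s1
  end s1, accepted
w2:
  start at s4
  read 'R': s4 → s2
  read 'L': s2 → s0
  read 'R': s0 → s4
  read 'R': s4 → s2
  read 'L': s2 → s0
  end s0, accepted
w3:
  start at s4
  read 'L': s4 → s1
  read 'R': s1 → s0
  read 'L': s0 → s1
  read 'L': s1 → s0
  read 'L': s0 → s1
  read 'R': s1 → s0
  read 'R': s0 → s4
  end s4, rejected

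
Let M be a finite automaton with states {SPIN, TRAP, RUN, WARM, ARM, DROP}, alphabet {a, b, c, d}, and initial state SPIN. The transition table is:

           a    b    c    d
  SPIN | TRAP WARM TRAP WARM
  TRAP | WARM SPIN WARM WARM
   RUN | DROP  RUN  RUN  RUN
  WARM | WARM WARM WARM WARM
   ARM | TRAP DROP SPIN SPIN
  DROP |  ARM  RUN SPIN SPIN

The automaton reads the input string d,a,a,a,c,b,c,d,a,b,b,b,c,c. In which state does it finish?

Trace: SPIN -d-> WARM -a-> WARM -a-> WARM -a-> WARM -c-> WARM -b-> WARM -c-> WARM -d-> WARM -a-> WARM -b-> WARM -b-> WARM -b-> WARM -c-> WARM -c-> WARM

WARM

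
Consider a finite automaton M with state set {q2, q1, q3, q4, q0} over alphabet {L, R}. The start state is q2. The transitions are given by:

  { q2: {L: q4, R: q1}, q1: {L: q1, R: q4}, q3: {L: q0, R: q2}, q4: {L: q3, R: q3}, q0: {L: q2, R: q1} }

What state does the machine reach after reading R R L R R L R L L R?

q2 → q1 → q4 → q3 → q2 → q1 → q1 → q4 → q3 → q0 → q1

q1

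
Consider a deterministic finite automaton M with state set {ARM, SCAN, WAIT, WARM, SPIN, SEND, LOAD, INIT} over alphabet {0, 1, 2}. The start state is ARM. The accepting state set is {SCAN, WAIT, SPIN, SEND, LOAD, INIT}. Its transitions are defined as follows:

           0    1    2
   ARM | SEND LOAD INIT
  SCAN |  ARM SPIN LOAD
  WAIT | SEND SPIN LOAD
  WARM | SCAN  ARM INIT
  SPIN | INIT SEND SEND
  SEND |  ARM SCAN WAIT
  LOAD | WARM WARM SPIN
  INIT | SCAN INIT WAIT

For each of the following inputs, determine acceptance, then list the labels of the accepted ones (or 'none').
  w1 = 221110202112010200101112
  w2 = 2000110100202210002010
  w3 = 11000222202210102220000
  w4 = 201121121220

w1: ARM → INIT → WAIT → SPIN → SEND → SCAN → ARM → INIT → SCAN → LOAD → WARM → ARM → INIT → SCAN → SPIN → INIT → WAIT → SEND → ARM → LOAD → WARM → ARM → LOAD → WARM → INIT  → end INIT, accepted
w2: ARM → INIT → SCAN → ARM → SEND → SCAN → SPIN → INIT → INIT → SCAN → ARM → INIT → SCAN → LOAD → SPIN → SEND → ARM → SEND → ARM → INIT → SCAN → SPIN → INIT  → end INIT, accepted
w3: ARM → LOAD → WARM → SCAN → ARM → SEND → WAIT → LOAD → SPIN → SEND → ARM → INIT → WAIT → SPIN → INIT → INIT → SCAN → LOAD → SPIN → SEND → ARM → SEND → ARM → SEND  → end SEND, accepted
w4: ARM → INIT → SCAN → SPIN → SEND → WAIT → SPIN → SEND → WAIT → SPIN → SEND → WAIT → SEND  → end SEND, accepted

w1, w2, w3, w4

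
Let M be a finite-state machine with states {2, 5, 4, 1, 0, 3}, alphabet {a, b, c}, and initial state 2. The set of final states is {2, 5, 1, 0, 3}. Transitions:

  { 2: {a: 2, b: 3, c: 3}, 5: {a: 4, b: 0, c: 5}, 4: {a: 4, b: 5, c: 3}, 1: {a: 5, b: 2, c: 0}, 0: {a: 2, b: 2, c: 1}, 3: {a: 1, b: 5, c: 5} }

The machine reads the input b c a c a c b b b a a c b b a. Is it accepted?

Yes

2 → 3 → 5 → 4 → 3 → 1 → 0 → 2 → 3 → 5 → 4 → 4 → 3 → 5 → 0 → 2
End state 2 is accepting.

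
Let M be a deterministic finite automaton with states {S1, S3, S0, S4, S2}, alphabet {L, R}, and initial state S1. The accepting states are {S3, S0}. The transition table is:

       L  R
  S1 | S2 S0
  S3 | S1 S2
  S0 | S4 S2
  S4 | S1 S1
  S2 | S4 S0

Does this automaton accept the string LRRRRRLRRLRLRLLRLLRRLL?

No

start at S1
read 'L': S1 → S2
read 'R': S2 → S0
read 'R': S0 → S2
read 'R': S2 → S0
read 'R': S0 → S2
read 'R': S2 → S0
read 'L': S0 → S4
read 'R': S4 → S1
read 'R': S1 → S0
read 'L': S0 → S4
read 'R': S4 → S1
read 'L': S1 → S2
read 'R': S2 → S0
read 'L': S0 → S4
read 'L': S4 → S1
read 'R': S1 → S0
read 'L': S0 → S4
read 'L': S4 → S1
read 'R': S1 → S0
read 'R': S0 → S2
read 'L': S2 → S4
read 'L': S4 → S1
End state S1 is not accepting.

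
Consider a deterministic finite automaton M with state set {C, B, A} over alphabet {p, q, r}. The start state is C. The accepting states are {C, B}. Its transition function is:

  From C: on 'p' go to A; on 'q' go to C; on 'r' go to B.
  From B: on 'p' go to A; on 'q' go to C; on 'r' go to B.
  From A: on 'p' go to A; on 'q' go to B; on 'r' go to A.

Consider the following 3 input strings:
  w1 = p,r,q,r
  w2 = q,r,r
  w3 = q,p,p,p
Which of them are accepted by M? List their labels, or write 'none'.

w1, w2

w1: Trace: C -p-> A -r-> A -q-> B -r-> B  → end B, accepted
w2: Trace: C -q-> C -r-> B -r-> B  → end B, accepted
w3: Trace: C -q-> C -p-> A -p-> A -p-> A  → end A, rejected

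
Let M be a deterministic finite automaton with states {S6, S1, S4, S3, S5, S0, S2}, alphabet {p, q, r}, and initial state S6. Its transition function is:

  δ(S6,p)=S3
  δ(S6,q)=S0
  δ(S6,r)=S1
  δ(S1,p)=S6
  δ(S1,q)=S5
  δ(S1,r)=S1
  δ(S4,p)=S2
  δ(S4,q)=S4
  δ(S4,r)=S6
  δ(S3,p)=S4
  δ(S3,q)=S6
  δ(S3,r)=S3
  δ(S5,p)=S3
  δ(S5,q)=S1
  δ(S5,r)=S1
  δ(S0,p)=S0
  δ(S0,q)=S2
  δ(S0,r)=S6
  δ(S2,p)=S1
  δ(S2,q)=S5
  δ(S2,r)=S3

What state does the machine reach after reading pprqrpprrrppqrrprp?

S6

S6 → S3 → S4 → S6 → S0 → S6 → S3 → S4 → S6 → S1 → S1 → S6 → S3 → S6 → S1 → S1 → S6 → S1 → S6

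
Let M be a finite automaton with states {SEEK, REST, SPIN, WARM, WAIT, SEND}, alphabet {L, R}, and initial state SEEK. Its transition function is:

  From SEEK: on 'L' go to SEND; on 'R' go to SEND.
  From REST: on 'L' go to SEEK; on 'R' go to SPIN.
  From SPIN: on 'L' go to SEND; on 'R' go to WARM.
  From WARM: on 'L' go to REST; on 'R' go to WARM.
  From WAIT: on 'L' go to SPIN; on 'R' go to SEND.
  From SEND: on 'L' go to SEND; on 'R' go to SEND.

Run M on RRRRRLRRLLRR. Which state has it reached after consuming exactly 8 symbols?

SEND

start at SEEK
read 'R': SEEK → SEND
read 'R': SEND → SEND
read 'R': SEND → SEND
read 'R': SEND → SEND
read 'R': SEND → SEND
read 'L': SEND → SEND
read 'R': SEND → SEND
read 'R': SEND → SEND
After 8 symbols: SEND.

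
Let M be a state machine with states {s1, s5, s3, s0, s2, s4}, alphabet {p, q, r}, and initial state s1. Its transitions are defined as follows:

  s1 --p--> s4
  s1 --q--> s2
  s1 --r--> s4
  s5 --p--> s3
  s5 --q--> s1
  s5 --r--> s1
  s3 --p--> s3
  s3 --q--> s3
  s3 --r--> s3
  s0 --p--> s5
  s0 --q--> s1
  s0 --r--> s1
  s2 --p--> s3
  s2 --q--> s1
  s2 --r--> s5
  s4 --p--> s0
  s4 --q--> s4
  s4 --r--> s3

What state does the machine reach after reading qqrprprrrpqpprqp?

s3

Trace: s1 -q-> s2 -q-> s1 -r-> s4 -p-> s0 -r-> s1 -p-> s4 -r-> s3 -r-> s3 -r-> s3 -p-> s3 -q-> s3 -p-> s3 -p-> s3 -r-> s3 -q-> s3 -p-> s3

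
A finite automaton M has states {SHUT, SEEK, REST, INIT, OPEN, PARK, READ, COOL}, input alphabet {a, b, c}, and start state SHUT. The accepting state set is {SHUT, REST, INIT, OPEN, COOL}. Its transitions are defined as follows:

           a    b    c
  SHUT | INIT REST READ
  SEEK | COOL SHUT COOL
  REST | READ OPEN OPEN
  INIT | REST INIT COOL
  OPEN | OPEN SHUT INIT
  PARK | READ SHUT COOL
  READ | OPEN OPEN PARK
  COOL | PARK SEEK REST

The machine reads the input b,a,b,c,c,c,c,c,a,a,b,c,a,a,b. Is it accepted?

SHUT → REST → READ → OPEN → INIT → COOL → REST → OPEN → INIT → REST → READ → OPEN → INIT → REST → READ → OPEN
End state OPEN is accepting.

Yes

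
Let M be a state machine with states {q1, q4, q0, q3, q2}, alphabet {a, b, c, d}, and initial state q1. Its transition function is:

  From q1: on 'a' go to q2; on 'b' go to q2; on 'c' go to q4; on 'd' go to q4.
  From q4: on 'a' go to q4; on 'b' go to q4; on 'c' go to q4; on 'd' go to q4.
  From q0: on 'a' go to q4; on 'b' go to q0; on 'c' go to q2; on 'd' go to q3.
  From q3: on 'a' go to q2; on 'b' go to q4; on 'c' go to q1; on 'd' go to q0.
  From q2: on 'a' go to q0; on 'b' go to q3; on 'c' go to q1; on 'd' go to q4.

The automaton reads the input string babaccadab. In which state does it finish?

q4

Trace: q1 -b-> q2 -a-> q0 -b-> q0 -a-> q4 -c-> q4 -c-> q4 -a-> q4 -d-> q4 -a-> q4 -b-> q4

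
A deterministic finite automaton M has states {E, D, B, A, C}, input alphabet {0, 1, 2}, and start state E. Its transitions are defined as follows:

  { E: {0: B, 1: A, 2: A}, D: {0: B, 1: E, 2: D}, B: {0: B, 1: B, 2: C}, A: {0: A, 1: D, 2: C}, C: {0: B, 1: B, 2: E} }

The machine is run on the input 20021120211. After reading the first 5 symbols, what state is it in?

start at E
read '2': E → A
read '0': A → A
read '0': A → A
read '2': A → C
read '1': C → B
After 5 symbols: B.

B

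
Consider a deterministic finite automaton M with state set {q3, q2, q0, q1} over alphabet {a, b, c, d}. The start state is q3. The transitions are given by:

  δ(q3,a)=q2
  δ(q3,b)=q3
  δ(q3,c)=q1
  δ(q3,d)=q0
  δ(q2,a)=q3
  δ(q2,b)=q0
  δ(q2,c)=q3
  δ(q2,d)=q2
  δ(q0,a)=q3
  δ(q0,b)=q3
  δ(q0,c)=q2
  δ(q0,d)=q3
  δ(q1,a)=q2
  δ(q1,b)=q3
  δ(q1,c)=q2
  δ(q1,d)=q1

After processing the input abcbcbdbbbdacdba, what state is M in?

q3 → q2 → q0 → q2 → q0 → q2 → q0 → q3 → q3 → q3 → q3 → q0 → q3 → q1 → q1 → q3 → q2

q2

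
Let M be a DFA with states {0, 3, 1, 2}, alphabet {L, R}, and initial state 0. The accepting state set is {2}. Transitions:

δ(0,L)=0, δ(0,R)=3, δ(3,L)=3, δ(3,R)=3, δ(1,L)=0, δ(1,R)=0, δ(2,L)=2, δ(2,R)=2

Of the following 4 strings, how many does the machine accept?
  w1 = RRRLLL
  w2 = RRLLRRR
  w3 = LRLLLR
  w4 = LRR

0

w1:
  start at 0
  read 'R': 0 → 3
  read 'R': 3 → 3
  read 'R': 3 → 3
  read 'L': 3 → 3
  read 'L': 3 → 3
  read 'L': 3 → 3
  end 3, rejected
w2:
  start at 0
  read 'R': 0 → 3
  read 'R': 3 → 3
  read 'L': 3 → 3
  read 'L': 3 → 3
  read 'R': 3 → 3
  read 'R': 3 → 3
  read 'R': 3 → 3
  end 3, rejected
w3:
  start at 0
  read 'L': 0 → 0
  read 'R': 0 → 3
  read 'L': 3 → 3
  read 'L': 3 → 3
  read 'L': 3 → 3
  read 'R': 3 → 3
  end 3, rejected
w4:
  start at 0
  read 'L': 0 → 0
  read 'R': 0 → 3
  read 'R': 3 → 3
  end 3, rejected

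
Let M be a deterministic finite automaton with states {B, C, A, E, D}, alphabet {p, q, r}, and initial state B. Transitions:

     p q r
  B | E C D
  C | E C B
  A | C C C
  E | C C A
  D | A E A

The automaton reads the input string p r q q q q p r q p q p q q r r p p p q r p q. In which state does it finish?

C

B → E → A → C → C → C → C → E → A → C → E → C → E → C → C → B → D → A → C → E → C → B → E → C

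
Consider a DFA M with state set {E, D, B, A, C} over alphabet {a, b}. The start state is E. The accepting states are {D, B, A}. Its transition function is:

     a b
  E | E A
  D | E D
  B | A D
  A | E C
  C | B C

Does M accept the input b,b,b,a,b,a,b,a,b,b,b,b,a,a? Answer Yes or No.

Yes

start at E
read 'b': E → A
read 'b': A → C
read 'b': C → C
read 'a': C → B
read 'b': B → D
read 'a': D → E
read 'b': E → A
read 'a': A → E
read 'b': E → A
read 'b': A → C
read 'b': C → C
read 'b': C → C
read 'a': C → B
read 'a': B → A
End state A is accepting.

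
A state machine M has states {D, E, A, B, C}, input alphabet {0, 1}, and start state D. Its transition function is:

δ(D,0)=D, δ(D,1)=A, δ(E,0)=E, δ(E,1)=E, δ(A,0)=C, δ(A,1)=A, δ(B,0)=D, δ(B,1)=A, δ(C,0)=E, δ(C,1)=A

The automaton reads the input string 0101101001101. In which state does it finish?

E

D → D → A → C → A → A → C → A → C → E → E → E → E → E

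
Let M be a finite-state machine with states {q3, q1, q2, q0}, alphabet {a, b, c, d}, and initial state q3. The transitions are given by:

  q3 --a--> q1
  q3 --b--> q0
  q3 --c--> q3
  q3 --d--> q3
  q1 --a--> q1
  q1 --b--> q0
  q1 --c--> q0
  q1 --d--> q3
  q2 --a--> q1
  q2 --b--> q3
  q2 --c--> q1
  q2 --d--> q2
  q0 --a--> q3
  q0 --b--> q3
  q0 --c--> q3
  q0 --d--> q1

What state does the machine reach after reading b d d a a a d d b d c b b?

q0

Trace: q3 -b-> q0 -d-> q1 -d-> q3 -a-> q1 -a-> q1 -a-> q1 -d-> q3 -d-> q3 -b-> q0 -d-> q1 -c-> q0 -b-> q3 -b-> q0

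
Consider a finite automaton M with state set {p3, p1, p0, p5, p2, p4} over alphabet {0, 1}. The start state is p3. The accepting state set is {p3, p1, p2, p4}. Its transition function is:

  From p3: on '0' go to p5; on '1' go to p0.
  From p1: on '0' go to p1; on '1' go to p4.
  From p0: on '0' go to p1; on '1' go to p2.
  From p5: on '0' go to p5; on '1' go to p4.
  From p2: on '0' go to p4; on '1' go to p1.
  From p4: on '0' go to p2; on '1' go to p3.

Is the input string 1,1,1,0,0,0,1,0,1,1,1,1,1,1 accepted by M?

Yes

start at p3
read '1': p3 → p0
read '1': p0 → p2
read '1': p2 → p1
read '0': p1 → p1
read '0': p1 → p1
read '0': p1 → p1
read '1': p1 → p4
read '0': p4 → p2
read '1': p2 → p1
read '1': p1 → p4
read '1': p4 → p3
read '1': p3 → p0
read '1': p0 → p2
read '1': p2 → p1
End state p1 is accepting.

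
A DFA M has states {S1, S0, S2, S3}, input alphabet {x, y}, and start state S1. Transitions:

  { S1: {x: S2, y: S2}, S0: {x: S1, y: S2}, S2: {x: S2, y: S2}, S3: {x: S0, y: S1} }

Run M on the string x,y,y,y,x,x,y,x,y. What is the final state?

S2

start at S1
read 'x': S1 → S2
read 'y': S2 → S2
read 'y': S2 → S2
read 'y': S2 → S2
read 'x': S2 → S2
read 'x': S2 → S2
read 'y': S2 → S2
read 'x': S2 → S2
read 'y': S2 → S2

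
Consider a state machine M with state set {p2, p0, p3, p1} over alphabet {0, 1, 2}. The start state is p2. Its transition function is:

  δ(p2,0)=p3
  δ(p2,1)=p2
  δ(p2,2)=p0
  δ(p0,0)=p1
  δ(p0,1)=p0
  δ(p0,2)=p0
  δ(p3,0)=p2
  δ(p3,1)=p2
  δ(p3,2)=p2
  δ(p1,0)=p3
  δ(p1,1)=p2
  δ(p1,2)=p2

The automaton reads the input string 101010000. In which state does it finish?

p2

start at p2
read '1': p2 → p2
read '0': p2 → p3
read '1': p3 → p2
read '0': p2 → p3
read '1': p3 → p2
read '0': p2 → p3
read '0': p3 → p2
read '0': p2 → p3
read '0': p3 → p2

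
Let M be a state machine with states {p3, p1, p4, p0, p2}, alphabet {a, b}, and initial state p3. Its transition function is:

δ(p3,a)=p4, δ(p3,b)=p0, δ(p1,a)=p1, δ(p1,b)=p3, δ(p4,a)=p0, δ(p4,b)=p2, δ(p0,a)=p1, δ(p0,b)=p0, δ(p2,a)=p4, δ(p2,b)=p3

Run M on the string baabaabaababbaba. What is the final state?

p4

Trace: p3 -b-> p0 -a-> p1 -a-> p1 -b-> p3 -a-> p4 -a-> p0 -b-> p0 -a-> p1 -a-> p1 -b-> p3 -a-> p4 -b-> p2 -b-> p3 -a-> p4 -b-> p2 -a-> p4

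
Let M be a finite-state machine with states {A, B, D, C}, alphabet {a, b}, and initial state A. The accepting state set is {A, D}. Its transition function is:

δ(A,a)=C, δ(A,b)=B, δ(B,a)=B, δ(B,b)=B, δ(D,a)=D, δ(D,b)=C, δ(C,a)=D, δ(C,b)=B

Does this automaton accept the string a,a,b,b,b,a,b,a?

No

start at A
read 'a': A → C
read 'a': C → D
read 'b': D → C
read 'b': C → B
read 'b': B → B
read 'a': B → B
read 'b': B → B
read 'a': B → B
End state B is not accepting.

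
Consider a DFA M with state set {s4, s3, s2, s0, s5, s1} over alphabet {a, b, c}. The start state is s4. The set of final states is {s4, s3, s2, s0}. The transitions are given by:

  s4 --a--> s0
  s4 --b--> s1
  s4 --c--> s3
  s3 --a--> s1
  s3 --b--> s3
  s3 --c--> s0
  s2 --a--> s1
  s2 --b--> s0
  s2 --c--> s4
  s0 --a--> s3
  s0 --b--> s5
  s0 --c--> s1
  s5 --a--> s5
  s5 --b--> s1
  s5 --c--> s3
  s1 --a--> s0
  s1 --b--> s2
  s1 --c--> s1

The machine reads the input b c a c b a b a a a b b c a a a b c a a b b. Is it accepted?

No

Trace: s4 -b-> s1 -c-> s1 -a-> s0 -c-> s1 -b-> s2 -a-> s1 -b-> s2 -a-> s1 -a-> s0 -a-> s3 -b-> s3 -b-> s3 -c-> s0 -a-> s3 -a-> s1 -a-> s0 -b-> s5 -c-> s3 -a-> s1 -a-> s0 -b-> s5 -b-> s1
End state s1 is not accepting.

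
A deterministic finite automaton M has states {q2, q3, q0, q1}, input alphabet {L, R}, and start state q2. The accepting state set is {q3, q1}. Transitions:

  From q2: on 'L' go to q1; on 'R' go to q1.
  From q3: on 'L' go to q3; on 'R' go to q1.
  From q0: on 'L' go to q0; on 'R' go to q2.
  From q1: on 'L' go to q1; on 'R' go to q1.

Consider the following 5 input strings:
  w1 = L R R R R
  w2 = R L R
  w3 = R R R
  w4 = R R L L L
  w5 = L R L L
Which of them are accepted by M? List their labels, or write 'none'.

w1, w2, w3, w4, w5

w1:
  start at q2
  read 'L': q2 → q1
  read 'R': q1 → q1
  read 'R': q1 → q1
  read 'R': q1 → q1
  read 'R': q1 → q1
  end q1, accepted
w2:
  start at q2
  read 'R': q2 → q1
  read 'L': q1 → q1
  read 'R': q1 → q1
  end q1, accepted
w3:
  start at q2
  read 'R': q2 → q1
  read 'R': q1 → q1
  read 'R': q1 → q1
  end q1, accepted
w4:
  start at q2
  read 'R': q2 → q1
  read 'R': q1 → q1
  read 'L': q1 → q1
  read 'L': q1 → q1
  read 'L': q1 → q1
  end q1, accepted
w5:
  start at q2
  read 'L': q2 → q1
  read 'R': q1 → q1
  read 'L': q1 → q1
  read 'L': q1 → q1
  end q1, accepted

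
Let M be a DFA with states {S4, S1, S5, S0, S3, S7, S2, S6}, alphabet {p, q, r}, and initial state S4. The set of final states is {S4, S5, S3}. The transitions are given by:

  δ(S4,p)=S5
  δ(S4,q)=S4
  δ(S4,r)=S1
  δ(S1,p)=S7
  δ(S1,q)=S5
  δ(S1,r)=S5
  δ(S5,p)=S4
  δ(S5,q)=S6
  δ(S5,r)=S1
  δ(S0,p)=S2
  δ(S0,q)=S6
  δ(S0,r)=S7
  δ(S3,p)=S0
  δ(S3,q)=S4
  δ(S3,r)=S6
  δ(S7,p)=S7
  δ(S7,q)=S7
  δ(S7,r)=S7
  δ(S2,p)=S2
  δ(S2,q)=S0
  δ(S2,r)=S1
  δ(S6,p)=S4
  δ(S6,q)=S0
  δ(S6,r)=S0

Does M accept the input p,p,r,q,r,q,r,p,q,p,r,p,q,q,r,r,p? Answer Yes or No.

No

Trace: S4 -p-> S5 -p-> S4 -r-> S1 -q-> S5 -r-> S1 -q-> S5 -r-> S1 -p-> S7 -q-> S7 -p-> S7 -r-> S7 -p-> S7 -q-> S7 -q-> S7 -r-> S7 -r-> S7 -p-> S7
End state S7 is not accepting.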